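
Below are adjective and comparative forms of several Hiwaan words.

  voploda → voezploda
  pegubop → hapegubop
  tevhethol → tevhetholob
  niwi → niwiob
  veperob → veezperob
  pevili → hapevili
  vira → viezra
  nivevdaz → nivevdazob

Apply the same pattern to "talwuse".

talwuseob

"talwuse" begins with t-. The one such stem in the data (tevhethol → tevhetholob) adds -ob, so the same rule applies.
The other patterns: stems beginning with p- add the prefix ha-; stems beginning with v- insert -ez- after the first vowel.
So talwuse → talwuseob.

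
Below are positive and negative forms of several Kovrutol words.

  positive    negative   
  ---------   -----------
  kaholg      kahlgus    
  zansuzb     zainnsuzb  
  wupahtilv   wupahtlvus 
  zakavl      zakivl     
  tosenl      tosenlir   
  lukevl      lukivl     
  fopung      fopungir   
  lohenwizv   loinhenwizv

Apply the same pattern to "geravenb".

zakavl and tosenl both end in -l yet inflect differently (zakivl, tosenlir), so the final letter is not what conditions the rule; the second-to-last letter is.
"geravenb" has second-to-last letter 'n'. The stems whose second-to-last letter is 'n' (tosenl → tosenlir, fopung → fopungir) add -ir.
The other patterns: stems whose second-to-last letter is 'z' insert -in- after the first vowel; stems whose second-to-last letter is 'v' change the last vowel to 'i'; stems whose second-to-last letter is 'l' delete the last vowel and add -us.
So geravenb → geravenbir.

geravenbir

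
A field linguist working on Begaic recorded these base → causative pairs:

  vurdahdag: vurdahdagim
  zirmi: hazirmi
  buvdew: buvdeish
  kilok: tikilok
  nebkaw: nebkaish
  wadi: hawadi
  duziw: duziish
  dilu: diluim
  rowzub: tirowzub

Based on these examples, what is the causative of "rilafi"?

wadi and duziw both have last vowel 'i' yet inflect differently (hawadi, duziish), so the last vowel is not what conditions the rule; the final letter is.
"rilafi" ends in -i. The stems ending in -i (wadi → hawadi, zirmi → hazirmi) add the prefix ha-.
The other patterns: stems ending in -g or -u add -im; stems ending in -w drop the final letter and add -ish; stems ending in -b or -k add the prefix ti-.
So rilafi → harilafi.

harilafi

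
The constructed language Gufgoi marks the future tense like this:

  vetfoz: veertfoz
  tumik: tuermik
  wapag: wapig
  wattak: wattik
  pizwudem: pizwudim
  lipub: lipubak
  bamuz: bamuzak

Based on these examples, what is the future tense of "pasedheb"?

tumik and wattak both end in -k yet inflect differently (tuermik, wattik), so the final letter is not what conditions the rule; the last vowel is.
"pasedheb" has last vowel 'e'. The one such stem in the data (pizwudem → pizwudim) changes the last vowel to 'i' (as do wapag, wattak), so the same rule applies.
The other patterns: stems whose last vowel is 'i' or 'o' insert -er- after the first vowel; stems whose last vowel is 'u' add -ak.
So pasedheb → pasedhib.

pasedhib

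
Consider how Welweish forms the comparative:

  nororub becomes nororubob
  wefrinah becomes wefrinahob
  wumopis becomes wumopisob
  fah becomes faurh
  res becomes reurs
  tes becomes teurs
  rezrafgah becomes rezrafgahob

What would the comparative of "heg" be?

heurg

fah and rezrafgah both end in -h yet inflect differently (faurh, rezrafgahob), so the final letter is not what conditions the rule; the number of vowels is.
"heg" has 1 vowel. The stems with 1 vowel (tes → teurs, res → reurs, fah → faurh) insert -ur- after the first vowel.
The other pattern: stems with 3 vowels add -ob.
So heg → heurg.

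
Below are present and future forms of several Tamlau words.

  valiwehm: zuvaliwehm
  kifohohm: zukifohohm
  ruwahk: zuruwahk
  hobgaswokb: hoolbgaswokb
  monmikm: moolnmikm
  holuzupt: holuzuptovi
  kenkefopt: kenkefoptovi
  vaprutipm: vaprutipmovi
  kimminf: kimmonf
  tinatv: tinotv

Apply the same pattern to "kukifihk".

zukukifihk

valiwehm and monmikm both end in -m yet inflect differently (zuvaliwehm, moolnmikm), so the final letter is not what conditions the rule; the second-to-last letter is.
"kukifihk" has second-to-last letter 'h'. The stems whose second-to-last letter is 'h' (valiwehm → zuvaliwehm, kifohohm → zukifohohm, ruwahk → zuruwahk) add the prefix zu-.
The other patterns: stems whose second-to-last letter is 'k' insert -ol- after the first vowel; stems whose second-to-last letter is 'p' add -ovi; stems whose second-to-last letter is 'n' or 't' change the last vowel to 'o'.
So kukifihk → zukukifihk.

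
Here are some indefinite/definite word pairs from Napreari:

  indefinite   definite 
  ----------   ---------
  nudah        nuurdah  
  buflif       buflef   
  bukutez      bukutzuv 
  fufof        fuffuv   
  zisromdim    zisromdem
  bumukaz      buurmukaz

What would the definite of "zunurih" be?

bumukaz and bukutez both end in -z yet inflect differently (buurmukaz, bukutzuv), so the final letter is not what conditions the rule; the last vowel is.
"zunurih" has last vowel 'i'. The stems whose last vowel is 'i' (buflif → buflef, zisromdim → zisromdem) change the last vowel to 'e'.
So zunurih → zunureh.

zunureh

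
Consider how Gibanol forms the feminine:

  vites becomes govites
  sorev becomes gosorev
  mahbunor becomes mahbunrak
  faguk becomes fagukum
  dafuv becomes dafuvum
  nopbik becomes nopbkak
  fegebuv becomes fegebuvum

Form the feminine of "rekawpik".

fegebuv and sorev both end in -v yet inflect differently (fegebuvum, gosorev), so the final letter is not what conditions the rule; the last vowel is.
"rekawpik" has last vowel 'i'. The one such stem in the data (nopbik → nopbkak) deletes the last vowel and adds -ak (as does mahbunor), so the same rule applies.
The other patterns: stems whose last vowel is 'u' add -um; stems whose last vowel is 'e' add the prefix go-.
So rekawpik → rekawpkak.

rekawpkak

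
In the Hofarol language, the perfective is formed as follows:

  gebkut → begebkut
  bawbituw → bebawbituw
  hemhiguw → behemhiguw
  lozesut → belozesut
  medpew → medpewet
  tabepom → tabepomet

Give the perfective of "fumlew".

bawbituw and medpew both end in -w yet inflect differently (bebawbituw, medpewet), so the final letter is not what conditions the rule; the last vowel is.
"fumlew" has last vowel 'e'. The one such stem in the data (medpew → medpewet) adds -et, so the same rule applies.
The other pattern: stems whose last vowel is 'u' add the prefix be-.
So fumlew → fumlewet.

fumlewet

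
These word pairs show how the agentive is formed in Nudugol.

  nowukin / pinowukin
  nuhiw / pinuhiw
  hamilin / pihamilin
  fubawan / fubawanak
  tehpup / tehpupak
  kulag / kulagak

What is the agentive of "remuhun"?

hamilin and fubawan both end in -n yet inflect differently (pihamilin, fubawanak), so the final letter is not what conditions the rule; the last vowel is.
"remuhun" has last vowel 'u'. The one such stem in the data (tehpup → tehpupak) adds -ak, so the same rule applies.
The other pattern: stems whose last vowel is 'i' add the prefix pi-.
So remuhun → remuhunak.

remuhunak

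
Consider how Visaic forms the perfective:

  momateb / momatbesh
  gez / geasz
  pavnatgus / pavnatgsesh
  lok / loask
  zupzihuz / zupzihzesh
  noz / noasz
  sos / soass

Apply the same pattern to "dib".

pavnatgus and sos both end in -s yet inflect differently (pavnatgsesh, soass), so the final letter is not what conditions the rule; the number of vowels is.
"dib" has 1 vowel. The stems with 1 vowel (sos → soass, noz → noasz, lok → loask) insert -as- after the first vowel.
So dib → diasb.

diasb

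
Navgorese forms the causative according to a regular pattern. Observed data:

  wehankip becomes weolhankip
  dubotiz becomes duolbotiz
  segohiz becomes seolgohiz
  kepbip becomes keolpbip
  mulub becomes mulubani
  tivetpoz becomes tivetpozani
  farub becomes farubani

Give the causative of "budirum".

budirumani

dubotiz and tivetpoz both end in -z yet inflect differently (duolbotiz, tivetpozani), so the final letter is not what conditions the rule; the last vowel is.
"budirum" has last vowel 'u'. The stems whose last vowel is 'u' (mulub → mulubani, farub → farubani) add -ani.
The other pattern: stems whose last vowel is 'i' insert -ol- after the first vowel.
So budirum → budirumani.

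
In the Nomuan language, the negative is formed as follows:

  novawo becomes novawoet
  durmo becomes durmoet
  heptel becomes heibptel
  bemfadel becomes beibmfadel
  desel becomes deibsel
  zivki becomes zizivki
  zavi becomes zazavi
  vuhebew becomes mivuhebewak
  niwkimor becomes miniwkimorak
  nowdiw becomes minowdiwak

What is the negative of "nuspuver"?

minuspuverak

heptel and vuhebew both have last vowel 'e' yet inflect differently (heibptel, mivuhebewak), so the last vowel is not what conditions the rule; the final letter is.
"nuspuver" ends in -r. The one such stem in the data (niwkimor → miniwkimorak) adds mi- … -ak around the stem, so the same rule applies.
The other patterns: stems ending in -o add -et; stems ending in -l insert -ib- after the first vowel; stems ending in -i repeat the first consonant+vowel as a prefix.
So nuspuver → minuspuverak.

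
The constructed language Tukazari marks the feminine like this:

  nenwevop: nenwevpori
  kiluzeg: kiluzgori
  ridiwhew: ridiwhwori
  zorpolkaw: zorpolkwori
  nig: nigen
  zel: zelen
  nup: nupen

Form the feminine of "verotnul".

verotnlori

kiluzeg and nig both end in -g yet inflect differently (kiluzgori, nigen), so the final letter is not what conditions the rule; the number of vowels is.
"verotnul" has 3 vowels. The stems with 3 vowels (nenwevop → nenwevpori, kiluzeg → kiluzgori, ridiwhew → ridiwhwori) delete the last vowel and add -ori.
The other pattern: stems with 1 vowel add -en.
So verotnul → verotnlori.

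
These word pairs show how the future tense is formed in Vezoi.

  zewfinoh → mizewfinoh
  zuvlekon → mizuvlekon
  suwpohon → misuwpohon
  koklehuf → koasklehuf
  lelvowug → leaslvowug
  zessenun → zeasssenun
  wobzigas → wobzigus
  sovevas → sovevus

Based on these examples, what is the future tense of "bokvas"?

"bokvas" has last vowel 'a'. The stems whose last vowel is 'a' (wobzigas → wobzigus, sovevas → sovevus) change the last vowel to 'u'.
The other patterns: stems whose last vowel is 'o' add the prefix mi-; stems whose last vowel is 'u' insert -as- after the first vowel.
So bokvas → bokvus.

bokvus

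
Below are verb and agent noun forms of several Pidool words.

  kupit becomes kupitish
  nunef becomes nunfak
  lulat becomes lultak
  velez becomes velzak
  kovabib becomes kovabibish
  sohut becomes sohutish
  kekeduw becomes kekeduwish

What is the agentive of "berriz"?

lulat and kupit both end in -t yet inflect differently (lultak, kupitish), so the final letter is not what conditions the rule; the last vowel is.
"berriz" has last vowel 'i'. The stems whose last vowel is 'i' (kupit → kupitish, kovabib → kovabibish) add -ish.
The other pattern: stems whose last vowel is 'a' or 'e' delete the last vowel and add -ak.
So berriz → berrizish.

berrizish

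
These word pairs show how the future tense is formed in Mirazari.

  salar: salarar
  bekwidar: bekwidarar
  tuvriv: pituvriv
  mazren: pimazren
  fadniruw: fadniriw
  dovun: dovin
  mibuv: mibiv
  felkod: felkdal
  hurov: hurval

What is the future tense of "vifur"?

mazren and dovun both end in -n yet inflect differently (pimazren, dovin), so the final letter is not what conditions the rule; the last vowel is.
"vifur" has last vowel 'u'. The stems whose last vowel is 'u' (fadniruw → fadniriw, dovun → dovin, mibuv → mibiv) change the last vowel to 'i'.
So vifur → vifir.

vifir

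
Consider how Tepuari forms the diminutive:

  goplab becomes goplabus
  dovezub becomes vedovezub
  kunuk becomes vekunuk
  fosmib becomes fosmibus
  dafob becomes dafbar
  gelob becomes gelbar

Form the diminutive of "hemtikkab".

hemtikkabus

dovezub and goplab both end in -b yet inflect differently (vedovezub, goplabus), so the final letter is not what conditions the rule; the last vowel is.
"hemtikkab" has last vowel 'a'. The one such stem in the data (goplab → goplabus) adds -us, so the same rule applies.
So hemtikkab → hemtikkabus.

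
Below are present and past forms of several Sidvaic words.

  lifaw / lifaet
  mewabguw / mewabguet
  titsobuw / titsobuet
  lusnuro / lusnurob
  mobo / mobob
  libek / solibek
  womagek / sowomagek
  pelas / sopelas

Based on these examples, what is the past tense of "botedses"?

sobotedses

lifaw and pelas both have last vowel 'a' yet inflect differently (lifaet, sopelas), so the last vowel is not what conditions the rule; the final letter is.
"botedses" ends in -s. The one such stem in the data (pelas → sopelas) adds the prefix so-, so the same rule applies.
The other patterns: stems ending in -w drop the final letter and add -et; stems ending in -o drop the final letter and add -ob.
So botedses → sobotedses.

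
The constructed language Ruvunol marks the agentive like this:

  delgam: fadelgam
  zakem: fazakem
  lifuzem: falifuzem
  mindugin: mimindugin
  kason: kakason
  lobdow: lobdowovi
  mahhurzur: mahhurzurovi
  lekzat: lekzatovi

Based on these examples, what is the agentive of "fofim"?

fafofim

"fofim" ends in -m. The stems ending in -m (delgam → fadelgam, zakem → fazakem, lifuzem → falifuzem) add the prefix fa-.
The other patterns: stems ending in -n repeat the first consonant+vowel as a prefix; stems ending in -r, -t or -w add -ovi.
So fofim → fafofim.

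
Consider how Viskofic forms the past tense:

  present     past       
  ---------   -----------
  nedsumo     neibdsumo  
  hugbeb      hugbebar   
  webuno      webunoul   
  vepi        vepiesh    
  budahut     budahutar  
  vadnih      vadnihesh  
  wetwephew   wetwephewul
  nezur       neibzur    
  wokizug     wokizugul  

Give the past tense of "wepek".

wepekul

nedsumo and webuno both end in -o yet inflect differently (neibdsumo, webunoul), so the final letter is not what conditions the rule; the first letter is.
"wepek" begins with w-. The stems beginning with w- (wokizug → wokizugul, webuno → webunoul, wetwephew → wetwephewul) add -ul.
The other patterns: stems beginning with n- insert -ib- after the first vowel; stems beginning with v- add -esh; stems beginning with b- or h- add -ar.
So wepek → wepekul.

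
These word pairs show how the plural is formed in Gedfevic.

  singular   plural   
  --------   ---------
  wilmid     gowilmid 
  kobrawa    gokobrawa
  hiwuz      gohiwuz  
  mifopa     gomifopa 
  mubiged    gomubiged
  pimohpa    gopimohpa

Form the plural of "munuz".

Every pair shown (wilmid → gowilmid, kobrawa → gokobrawa, hiwuz → gohiwuz, …) follows the same rule: add the prefix go-.
So munuz → gomunuz.

gomunuz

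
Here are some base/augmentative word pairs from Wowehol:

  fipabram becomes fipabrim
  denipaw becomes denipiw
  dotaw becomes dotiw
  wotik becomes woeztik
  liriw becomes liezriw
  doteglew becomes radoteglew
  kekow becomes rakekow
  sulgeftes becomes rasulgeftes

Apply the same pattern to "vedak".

vedik

denipaw and liriw both end in -w yet inflect differently (denipiw, liezriw), so the final letter is not what conditions the rule; the last vowel is.
"vedak" has last vowel 'a'. The stems whose last vowel is 'a' (fipabram → fipabrim, denipaw → denipiw, dotaw → dotiw) change the last vowel to 'i'.
So vedak → vedik.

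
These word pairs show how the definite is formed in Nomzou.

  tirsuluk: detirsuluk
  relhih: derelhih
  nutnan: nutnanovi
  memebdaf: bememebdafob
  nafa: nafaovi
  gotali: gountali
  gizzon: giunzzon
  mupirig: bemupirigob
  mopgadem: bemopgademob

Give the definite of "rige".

derige

"rige" begins with r-. The one such stem in the data (relhih → derelhih) adds the prefix de-, so the same rule applies.
The other patterns: stems beginning with g- insert -un- after the first vowel; stems beginning with n- add -ovi; stems beginning with m- add be- … -ob around the stem.
So rige → derige.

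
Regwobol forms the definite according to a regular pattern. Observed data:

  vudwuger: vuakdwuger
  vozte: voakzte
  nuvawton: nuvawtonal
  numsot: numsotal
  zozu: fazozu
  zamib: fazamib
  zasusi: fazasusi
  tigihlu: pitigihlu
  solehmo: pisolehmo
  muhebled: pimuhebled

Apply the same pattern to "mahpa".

zozu and tigihlu both end in -u yet inflect differently (fazozu, pitigihlu), so the final letter is not what conditions the rule; the first letter is.
"mahpa" begins with m-. The one such stem in the data (muhebled → pimuhebled) adds the prefix pi-, so the same rule applies.
The other patterns: stems beginning with v- insert -ak- after the first vowel; stems beginning with n- add -al; stems beginning with z- add the prefix fa-.
So mahpa → pimahpa.

pimahpa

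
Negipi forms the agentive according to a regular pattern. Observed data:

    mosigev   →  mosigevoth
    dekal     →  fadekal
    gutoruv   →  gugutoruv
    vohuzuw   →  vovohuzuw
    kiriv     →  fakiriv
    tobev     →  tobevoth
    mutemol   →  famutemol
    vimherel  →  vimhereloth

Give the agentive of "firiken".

"firiken" has last vowel 'e'. The stems whose last vowel is 'e' (tobev → tobevoth, vimherel → vimhereloth, mosigev → mosigevoth) add -oth.
So firiken → firikenoth.

firikenoth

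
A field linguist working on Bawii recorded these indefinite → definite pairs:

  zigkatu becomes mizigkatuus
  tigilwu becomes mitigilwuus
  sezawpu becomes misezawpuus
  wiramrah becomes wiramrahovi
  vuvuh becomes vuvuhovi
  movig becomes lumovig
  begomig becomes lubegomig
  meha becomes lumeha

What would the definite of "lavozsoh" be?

lavozsohovi

zigkatu and vuvuh both have last vowel 'u' yet inflect differently (mizigkatuus, vuvuhovi), so the last vowel is not what conditions the rule; the final letter is.
"lavozsoh" ends in -h. The stems ending in -h (wiramrah → wiramrahovi, vuvuh → vuvuhovi) add -ovi.
So lavozsoh → lavozsohovi.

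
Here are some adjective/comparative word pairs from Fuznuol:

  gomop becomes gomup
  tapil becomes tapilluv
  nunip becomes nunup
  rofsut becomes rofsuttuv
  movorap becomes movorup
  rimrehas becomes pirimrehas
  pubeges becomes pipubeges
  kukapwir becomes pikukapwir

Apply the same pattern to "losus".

pilosus

tapil and nunip both have last vowel 'i' yet inflect differently (tapilluv, nunup), so the last vowel is not what conditions the rule; the final letter is.
"losus" ends in -s. The stems ending in -s (rimrehas → pirimrehas, pubeges → pipubeges) add the prefix pi-.
So losus → pilosus.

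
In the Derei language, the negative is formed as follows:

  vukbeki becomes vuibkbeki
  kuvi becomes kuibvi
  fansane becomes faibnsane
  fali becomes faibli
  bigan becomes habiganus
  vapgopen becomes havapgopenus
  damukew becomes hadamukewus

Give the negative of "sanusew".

hasanusewus

fansane and vapgopen both have last vowel 'e' yet inflect differently (faibnsane, havapgopenus), so the last vowel is not what conditions the rule; whether the stem ends in a vowel or a consonant is.
"sanusew" ends in a consonant. The stems ending in a consonant (bigan → habiganus, vapgopen → havapgopenus, damukew → hadamukewus) add ha- … -us around the stem.
The other pattern: stems ending in a vowel insert -ib- after the first vowel.
So sanusew → hasanusewus.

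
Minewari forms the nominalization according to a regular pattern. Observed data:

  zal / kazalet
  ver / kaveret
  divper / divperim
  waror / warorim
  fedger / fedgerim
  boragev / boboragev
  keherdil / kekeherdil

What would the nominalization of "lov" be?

"lov" has 1 vowel. The stems with 1 vowel (zal → kazalet, ver → kaveret) add ka- … -et around the stem.
The other patterns: stems with 2 vowels add -im; stems with 3 vowels repeat the first consonant+vowel as a prefix.
So lov → kalovet.

kalovet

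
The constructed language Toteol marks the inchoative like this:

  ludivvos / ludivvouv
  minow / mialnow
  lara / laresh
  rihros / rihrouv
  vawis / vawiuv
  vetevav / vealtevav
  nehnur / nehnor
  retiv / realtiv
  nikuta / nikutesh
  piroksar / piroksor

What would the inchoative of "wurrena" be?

lara and piroksar both have last vowel 'a' yet inflect differently (laresh, piroksor), so the last vowel is not what conditions the rule; the final letter is.
"wurrena" ends in -a. The stems ending in -a (lara → laresh, nikuta → nikutesh) drop the final letter and add -esh.
So wurrena → wurrenesh.

wurrenesh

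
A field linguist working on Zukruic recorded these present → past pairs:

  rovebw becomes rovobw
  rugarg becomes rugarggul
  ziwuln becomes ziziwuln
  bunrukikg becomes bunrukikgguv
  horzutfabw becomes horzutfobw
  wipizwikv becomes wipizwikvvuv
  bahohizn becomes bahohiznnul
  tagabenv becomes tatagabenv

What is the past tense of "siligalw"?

sisiligalw

"siligalw" has second-to-last letter 'l'. The one such stem in the data (ziwuln → ziziwuln) repeats the first consonant+vowel as a prefix (as does tagabenv), so the same rule applies.
So siligalw → sisiligalw.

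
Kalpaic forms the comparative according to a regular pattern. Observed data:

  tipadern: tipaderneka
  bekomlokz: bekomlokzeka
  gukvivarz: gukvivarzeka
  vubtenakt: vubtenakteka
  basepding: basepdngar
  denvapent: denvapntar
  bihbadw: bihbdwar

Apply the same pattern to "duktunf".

vubtenakt and denvapent both end in -t yet inflect differently (vubtenakteka, denvapntar), so the final letter is not what conditions the rule; the second-to-last letter is.
"duktunf" has second-to-last letter 'n'. The stems whose second-to-last letter is 'n' (basepding → basepdngar, denvapent → denvapntar) delete the last vowel and add -ar.
So duktunf → duktnfar.

duktnfar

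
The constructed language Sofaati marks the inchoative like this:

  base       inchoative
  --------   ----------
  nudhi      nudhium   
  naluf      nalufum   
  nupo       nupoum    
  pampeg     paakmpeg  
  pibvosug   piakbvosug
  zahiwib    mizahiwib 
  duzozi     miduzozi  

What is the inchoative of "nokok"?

"nokok" begins with n-. The stems beginning with n- (nudhi → nudhium, naluf → nalufum, nupo → nupoum) add -um.
The other patterns: stems beginning with p- insert -ak- after the first vowel; stems beginning with d- or z- add the prefix mi-.
So nokok → nokokum.

nokokum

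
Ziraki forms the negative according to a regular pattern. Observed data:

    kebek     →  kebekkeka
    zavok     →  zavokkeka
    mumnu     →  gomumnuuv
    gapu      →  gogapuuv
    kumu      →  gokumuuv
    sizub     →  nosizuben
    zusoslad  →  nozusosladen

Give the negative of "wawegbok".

"wawegbok" ends in -k. The stems ending in -k (kebek → kebekkeka, zavok → zavokkeka) double the final consonant and add -eka.
So wawegbok → wawegbokkeka.

wawegbokkeka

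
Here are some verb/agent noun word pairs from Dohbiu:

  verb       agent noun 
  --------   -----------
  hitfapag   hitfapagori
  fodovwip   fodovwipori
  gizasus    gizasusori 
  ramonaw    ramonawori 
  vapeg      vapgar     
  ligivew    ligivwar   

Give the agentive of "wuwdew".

wuwdwar

"wuwdew" has last vowel 'e'. The stems whose last vowel is 'e' (vapeg → vapgar, ligivew → ligivwar) delete the last vowel and add -ar.
The other pattern: stems whose last vowel is 'a', 'i' or 'u' add -ori.
So wuwdew → wuwdwar.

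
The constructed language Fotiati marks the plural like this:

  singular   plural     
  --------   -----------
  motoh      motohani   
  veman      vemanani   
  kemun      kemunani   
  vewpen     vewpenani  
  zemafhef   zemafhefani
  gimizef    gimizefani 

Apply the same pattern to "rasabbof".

Every pair shown (motoh → motohani, veman → vemanani, kemun → kemunani, …) follows the same rule: add -ani.
So rasabbof → rasabbofani.

rasabbofani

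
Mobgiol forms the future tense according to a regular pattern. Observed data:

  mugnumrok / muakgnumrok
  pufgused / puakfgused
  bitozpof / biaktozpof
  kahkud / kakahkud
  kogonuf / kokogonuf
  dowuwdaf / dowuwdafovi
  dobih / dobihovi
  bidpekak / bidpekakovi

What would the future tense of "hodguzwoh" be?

"hodguzwoh" has last vowel 'o'. The stems whose last vowel is 'o' (mugnumrok → muakgnumrok, bitozpof → biaktozpof) insert -ak- after the first vowel.
So hodguzwoh → hoakdguzwoh.

hoakdguzwoh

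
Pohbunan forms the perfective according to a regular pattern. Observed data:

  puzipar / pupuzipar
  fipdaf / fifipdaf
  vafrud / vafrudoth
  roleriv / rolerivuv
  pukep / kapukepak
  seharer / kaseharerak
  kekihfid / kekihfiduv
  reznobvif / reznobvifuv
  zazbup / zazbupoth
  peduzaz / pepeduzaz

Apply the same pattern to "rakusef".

karakusefak

reznobvif and fipdaf both end in -f yet inflect differently (reznobvifuv, fifipdaf), so the final letter is not what conditions the rule; the last vowel is.
"rakusef" has last vowel 'e'. The stems whose last vowel is 'e' (seharer → kaseharerak, pukep → kapukepak) add ka- … -ak around the stem.
The other patterns: stems whose last vowel is 'i' add -uv; stems whose last vowel is 'a' repeat the first consonant+vowel as a prefix; stems whose last vowel is 'u' add -oth.
So rakusef → karakusefak.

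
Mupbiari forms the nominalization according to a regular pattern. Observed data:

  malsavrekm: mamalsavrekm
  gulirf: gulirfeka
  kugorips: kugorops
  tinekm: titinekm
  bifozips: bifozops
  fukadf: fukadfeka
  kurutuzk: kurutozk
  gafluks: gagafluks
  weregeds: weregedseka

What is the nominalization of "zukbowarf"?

zukbowarfeka

weregeds and gafluks both end in -s yet inflect differently (weregedseka, gagafluks), so the final letter is not what conditions the rule; the second-to-last letter is.
"zukbowarf" has second-to-last letter 'r'. The one such stem in the data (gulirf → gulirfeka) adds -eka, so the same rule applies.
So zukbowarf → zukbowarfeka.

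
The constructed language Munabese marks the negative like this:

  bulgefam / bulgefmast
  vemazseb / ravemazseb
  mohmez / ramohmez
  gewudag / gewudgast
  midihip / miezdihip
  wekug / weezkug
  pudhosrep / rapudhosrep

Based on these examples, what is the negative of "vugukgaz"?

gewudag and wekug both end in -g yet inflect differently (gewudgast, weezkug), so the final letter is not what conditions the rule; the last vowel is.
"vugukgaz" has last vowel 'a'. The stems whose last vowel is 'a' (bulgefam → bulgefmast, gewudag → gewudgast) delete the last vowel and add -ast.
The other patterns: stems whose last vowel is 'e' add the prefix ra-; stems whose last vowel is 'i' or 'u' insert -ez- after the first vowel.
So vugukgaz → vugukgzast.

vugukgzast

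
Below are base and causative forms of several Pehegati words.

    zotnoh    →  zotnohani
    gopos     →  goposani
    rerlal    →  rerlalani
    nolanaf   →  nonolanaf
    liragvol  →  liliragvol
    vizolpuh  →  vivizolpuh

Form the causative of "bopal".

rerlal and liragvol both end in -l yet inflect differently (rerlalani, liliragvol), so the final letter is not what conditions the rule; the number of vowels is.
"bopal" has 2 vowels. The stems with 2 vowels (zotnoh → zotnohani, gopos → goposani, rerlal → rerlalani) add -ani.
The other pattern: stems with 3 vowels repeat the first consonant+vowel as a prefix.
So bopal → bopalani.

bopalani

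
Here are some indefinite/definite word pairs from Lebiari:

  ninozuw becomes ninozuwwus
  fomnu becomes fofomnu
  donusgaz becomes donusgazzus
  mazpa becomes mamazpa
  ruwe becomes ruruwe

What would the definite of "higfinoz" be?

fomnu and ninozuw both have last vowel 'u' yet inflect differently (fofomnu, ninozuwwus), so the last vowel is not what conditions the rule; whether the stem ends in a vowel or a consonant is.
"higfinoz" ends in a consonant. The stems ending in a consonant (ninozuw → ninozuwwus, donusgaz → donusgazzus) double the final consonant and add -us.
The other pattern: stems ending in a vowel repeat the first consonant+vowel as a prefix.
So higfinoz → higfinozzus.

higfinozzus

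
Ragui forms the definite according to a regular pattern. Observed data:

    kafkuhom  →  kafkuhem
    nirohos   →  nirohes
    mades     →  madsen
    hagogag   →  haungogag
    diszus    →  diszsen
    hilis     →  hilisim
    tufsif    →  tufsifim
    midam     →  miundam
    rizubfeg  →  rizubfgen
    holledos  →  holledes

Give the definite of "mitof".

hilis and nirohos both end in -s yet inflect differently (hilisim, nirohes), so the final letter is not what conditions the rule; the last vowel is.
"mitof" has last vowel 'o'. The stems whose last vowel is 'o' (nirohos → nirohes, holledos → holledes, kafkuhom → kafkuhem) change the last vowel to 'e'.
The other patterns: stems whose last vowel is 'i' add -im; stems whose last vowel is 'a' insert -un- after the first vowel; stems whose last vowel is 'e' or 'u' delete the last vowel and add -en.
So mitof → mitef.

mitef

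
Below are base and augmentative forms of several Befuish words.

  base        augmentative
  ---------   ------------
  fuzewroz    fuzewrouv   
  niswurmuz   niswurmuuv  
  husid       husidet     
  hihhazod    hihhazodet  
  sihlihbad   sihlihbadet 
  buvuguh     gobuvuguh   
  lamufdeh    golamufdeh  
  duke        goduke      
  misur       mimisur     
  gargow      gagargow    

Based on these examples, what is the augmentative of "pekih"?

"pekih" ends in -h. The stems ending in -h (buvuguh → gobuvuguh, lamufdeh → golamufdeh) add the prefix go-.
The other patterns: stems ending in -z drop the final letter and add -uv; stems ending in -d add -et; stems ending in -r or -w repeat the first consonant+vowel as a prefix.
So pekih → gopekih.

gopekih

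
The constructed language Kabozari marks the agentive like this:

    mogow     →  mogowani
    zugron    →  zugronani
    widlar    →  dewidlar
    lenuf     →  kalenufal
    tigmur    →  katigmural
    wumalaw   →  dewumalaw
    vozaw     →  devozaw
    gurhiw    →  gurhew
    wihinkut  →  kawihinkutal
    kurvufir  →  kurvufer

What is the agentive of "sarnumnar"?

desarnumnar

gurhiw and mogow both end in -w yet inflect differently (gurhew, mogowani), so the final letter is not what conditions the rule; the last vowel is.
"sarnumnar" has last vowel 'a'. The stems whose last vowel is 'a' (vozaw → devozaw, widlar → dewidlar, wumalaw → dewumalaw) add the prefix de-.
The other patterns: stems whose last vowel is 'i' change the last vowel to 'e'; stems whose last vowel is 'o' add -ani; stems whose last vowel is 'u' add ka- … -al around the stem.
So sarnumnar → desarnumnar.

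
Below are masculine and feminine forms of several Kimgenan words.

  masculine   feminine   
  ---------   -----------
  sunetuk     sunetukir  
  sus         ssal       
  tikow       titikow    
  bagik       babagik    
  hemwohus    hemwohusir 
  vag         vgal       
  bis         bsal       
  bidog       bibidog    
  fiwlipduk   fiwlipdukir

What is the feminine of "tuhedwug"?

tuhedwugir

"tuhedwug" has 3 vowels. The stems with 3 vowels (sunetuk → sunetukir, fiwlipduk → fiwlipdukir, hemwohus → hemwohusir) add -ir.
So tuhedwug → tuhedwugir.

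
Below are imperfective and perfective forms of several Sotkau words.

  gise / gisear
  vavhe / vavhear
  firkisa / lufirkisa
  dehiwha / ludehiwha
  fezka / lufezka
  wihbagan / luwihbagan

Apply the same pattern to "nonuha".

gise and fezka both have 2 vowels yet inflect differently (gisear, lufezka), so the number of vowels is not what conditions the rule; the final letter is.
"nonuha" ends in -a. The stems ending in -a (firkisa → lufirkisa, dehiwha → ludehiwha, fezka → lufezka) add the prefix lu-.
The other pattern: stems ending in -e add -ar.
So nonuha → lunonuha.

lunonuha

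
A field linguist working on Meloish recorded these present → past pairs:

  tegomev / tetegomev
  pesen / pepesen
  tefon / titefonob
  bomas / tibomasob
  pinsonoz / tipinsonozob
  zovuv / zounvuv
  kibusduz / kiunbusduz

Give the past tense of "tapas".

titapasob

pesen and tefon both end in -n yet inflect differently (pepesen, titefonob), so the final letter is not what conditions the rule; the last vowel is.
"tapas" has last vowel 'a'. The one such stem in the data (bomas → tibomasob) adds ti- … -ob around the stem, so the same rule applies.
The other patterns: stems whose last vowel is 'e' repeat the first consonant+vowel as a prefix; stems whose last vowel is 'u' insert -un- after the first vowel.
So tapas → titapasob.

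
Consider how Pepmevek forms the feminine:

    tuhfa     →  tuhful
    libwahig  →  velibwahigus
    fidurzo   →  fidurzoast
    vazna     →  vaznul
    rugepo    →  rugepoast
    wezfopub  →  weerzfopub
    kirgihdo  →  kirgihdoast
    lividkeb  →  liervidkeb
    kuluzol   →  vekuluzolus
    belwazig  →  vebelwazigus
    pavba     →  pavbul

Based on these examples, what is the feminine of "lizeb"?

lierzeb

kirgihdo and kuluzol both have last vowel 'o' yet inflect differently (kirgihdoast, vekuluzolus), so the last vowel is not what conditions the rule; the final letter is.
"lizeb" ends in -b. The stems ending in -b (wezfopub → weerzfopub, lividkeb → liervidkeb) insert -er- after the first vowel.
The other patterns: stems ending in -a drop the final letter and add -ul; stems ending in -o add -ast; stems ending in -g or -l add ve- … -us around the stem.
So lizeb → lierzeb.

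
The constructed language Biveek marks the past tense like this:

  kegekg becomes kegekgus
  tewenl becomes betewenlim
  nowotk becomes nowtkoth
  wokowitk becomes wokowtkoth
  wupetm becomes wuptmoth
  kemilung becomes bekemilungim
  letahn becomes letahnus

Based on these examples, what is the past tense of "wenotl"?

wentloth

"wenotl" has second-to-last letter 't'. The stems whose second-to-last letter is 't' (wokowitk → wokowtkoth, wupetm → wuptmoth, nowotk → nowtkoth) delete the last vowel and add -oth.
The other patterns: stems whose second-to-last letter is 'n' add be- … -im around the stem; stems whose second-to-last letter is 'h' or 'k' add -us.
So wenotl → wentloth.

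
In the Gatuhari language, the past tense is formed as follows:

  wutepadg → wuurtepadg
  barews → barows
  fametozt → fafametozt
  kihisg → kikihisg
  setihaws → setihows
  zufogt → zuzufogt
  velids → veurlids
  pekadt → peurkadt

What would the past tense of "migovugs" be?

setihaws and velids both end in -s yet inflect differently (setihows, veurlids), so the final letter is not what conditions the rule; the second-to-last letter is.
"migovugs" has second-to-last letter 'g'. The one such stem in the data (zufogt → zuzufogt) repeats the first consonant+vowel as a prefix (as do kihisg, fametozt), so the same rule applies.
The other patterns: stems whose second-to-last letter is 'w' change the last vowel to 'o'; stems whose second-to-last letter is 'd' insert -ur- after the first vowel.
So migovugs → mimigovugs.

mimigovugs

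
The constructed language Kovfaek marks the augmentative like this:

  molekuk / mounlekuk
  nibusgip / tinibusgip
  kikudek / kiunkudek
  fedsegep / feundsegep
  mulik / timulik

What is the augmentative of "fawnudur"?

nibusgip and fedsegep both end in -p yet inflect differently (tinibusgip, feundsegep), so the final letter is not what conditions the rule; the last vowel is.
"fawnudur" has last vowel 'u'. The one such stem in the data (molekuk → mounlekuk) inserts -un- after the first vowel (as do fedsegep, kikudek), so the same rule applies.
So fawnudur → faunwnudur.

faunwnudur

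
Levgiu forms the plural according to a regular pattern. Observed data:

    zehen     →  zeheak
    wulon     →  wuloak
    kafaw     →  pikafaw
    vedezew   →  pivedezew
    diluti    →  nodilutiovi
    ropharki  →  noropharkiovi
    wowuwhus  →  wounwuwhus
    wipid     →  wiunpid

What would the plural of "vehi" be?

zehen and vedezew both have last vowel 'e' yet inflect differently (zeheak, pivedezew), so the last vowel is not what conditions the rule; the final letter is.
"vehi" ends in -i. The stems ending in -i (diluti → nodilutiovi, ropharki → noropharkiovi) add no- … -ovi around the stem.
The other patterns: stems ending in -n drop the final letter and add -ak; stems ending in -w add the prefix pi-; stems ending in -d or -s insert -un- after the first vowel.
So vehi → novehiovi.

novehiovi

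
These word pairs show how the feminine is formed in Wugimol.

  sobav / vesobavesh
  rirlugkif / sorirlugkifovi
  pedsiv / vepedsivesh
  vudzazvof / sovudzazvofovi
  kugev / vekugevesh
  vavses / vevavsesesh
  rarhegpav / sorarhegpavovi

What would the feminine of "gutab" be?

"gutab" has 2 vowels. The stems with 2 vowels (pedsiv → vepedsivesh, vavses → vevavsesesh, kugev → vekugevesh) add ve- … -esh around the stem.
The other pattern: stems with 3 vowels add so- … -ovi around the stem.
So gutab → vegutabesh.

vegutabesh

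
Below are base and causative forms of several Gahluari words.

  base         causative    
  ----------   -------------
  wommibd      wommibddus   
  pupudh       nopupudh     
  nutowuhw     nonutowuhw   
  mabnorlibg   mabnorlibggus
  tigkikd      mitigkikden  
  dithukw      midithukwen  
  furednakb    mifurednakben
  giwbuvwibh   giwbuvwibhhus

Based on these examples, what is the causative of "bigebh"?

wommibd and tigkikd both end in -d yet inflect differently (wommibddus, mitigkikden), so the final letter is not what conditions the rule; the second-to-last letter is.
"bigebh" has second-to-last letter 'b'. The stems whose second-to-last letter is 'b' (wommibd → wommibddus, giwbuvwibh → giwbuvwibhhus, mabnorlibg → mabnorlibggus) double the final consonant and add -us.
The other patterns: stems whose second-to-last letter is 'k' add mi- … -en around the stem; stems whose second-to-last letter is 'd' or 'h' add the prefix no-.
So bigebh → bigebhhus.

bigebhhus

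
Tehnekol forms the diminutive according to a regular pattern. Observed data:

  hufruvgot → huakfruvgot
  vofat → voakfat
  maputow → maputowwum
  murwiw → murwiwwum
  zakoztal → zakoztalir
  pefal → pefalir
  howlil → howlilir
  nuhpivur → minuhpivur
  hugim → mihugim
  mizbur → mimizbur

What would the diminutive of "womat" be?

woakmat

hufruvgot and maputow both have last vowel 'o' yet inflect differently (huakfruvgot, maputowwum), so the last vowel is not what conditions the rule; the final letter is.
"womat" ends in -t. The stems ending in -t (hufruvgot → huakfruvgot, vofat → voakfat) insert -ak- after the first vowel.
The other patterns: stems ending in -w double the final consonant and add -um; stems ending in -l add -ir; stems ending in -m or -r add the prefix mi-.
So womat → woakmat.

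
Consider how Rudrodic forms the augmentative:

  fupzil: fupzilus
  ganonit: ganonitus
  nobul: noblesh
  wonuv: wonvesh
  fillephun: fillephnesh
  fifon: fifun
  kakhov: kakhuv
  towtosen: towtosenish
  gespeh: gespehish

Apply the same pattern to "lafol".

"lafol" has last vowel 'o'. The stems whose last vowel is 'o' (fifon → fifun, kakhov → kakhuv) change the last vowel to 'u'.
So lafol → laful.

laful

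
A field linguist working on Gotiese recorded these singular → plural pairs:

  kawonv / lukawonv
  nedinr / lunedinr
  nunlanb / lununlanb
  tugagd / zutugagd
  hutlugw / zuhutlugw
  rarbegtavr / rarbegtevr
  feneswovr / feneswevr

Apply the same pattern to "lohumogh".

"lohumogh" has second-to-last letter 'g'. The stems whose second-to-last letter is 'g' (tugagd → zutugagd, hutlugw → zuhutlugw) add the prefix zu-.
So lohumogh → zulohumogh.

zulohumogh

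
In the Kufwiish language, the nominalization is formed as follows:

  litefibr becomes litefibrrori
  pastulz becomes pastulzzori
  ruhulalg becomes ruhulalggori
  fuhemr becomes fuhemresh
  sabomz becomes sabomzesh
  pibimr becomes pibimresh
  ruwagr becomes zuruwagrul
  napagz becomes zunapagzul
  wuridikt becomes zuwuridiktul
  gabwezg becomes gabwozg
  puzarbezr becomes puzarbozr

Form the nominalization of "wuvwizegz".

"wuvwizegz" has second-to-last letter 'g'. The stems whose second-to-last letter is 'g' (ruwagr → zuruwagrul, napagz → zunapagzul) add zu- … -ul around the stem.
The other patterns: stems whose second-to-last letter is 'b' or 'l' double the final consonant and add -ori; stems whose second-to-last letter is 'm' add -esh; stems whose second-to-last letter is 'z' change the last vowel to 'o'.
So wuvwizegz → zuwuvwizegzul.

zuwuvwizegzul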